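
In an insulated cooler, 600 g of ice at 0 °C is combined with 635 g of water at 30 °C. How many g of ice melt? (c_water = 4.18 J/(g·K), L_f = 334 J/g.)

m_melted ≈ 238 g

Cooling the water to 0 °C releases 635·4.18·30 = 79629 J.
Melting all 600 g of ice would need 600·334 = 200400 J.
That's not enough to melt it all — equilibrium is at 0 °C with ice remaining.
m_melted·334 = 79629  ⇒  m_melted ≈ 238.4 g.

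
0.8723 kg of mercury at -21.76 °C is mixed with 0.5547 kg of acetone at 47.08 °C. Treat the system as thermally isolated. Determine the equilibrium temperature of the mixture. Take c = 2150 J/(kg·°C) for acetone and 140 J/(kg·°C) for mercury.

T_f ≈ 40.7 °C

|Q_acetone| = |Q_mercury|:
0.5547×2150×(47.08 − T) = 0.8723×140×(T − (-21.76))
1192.6(47.08 − T) = 122.12(T − (-21.76))
1314.7 T = 53490  ⇒  T ≈ 40.69 °C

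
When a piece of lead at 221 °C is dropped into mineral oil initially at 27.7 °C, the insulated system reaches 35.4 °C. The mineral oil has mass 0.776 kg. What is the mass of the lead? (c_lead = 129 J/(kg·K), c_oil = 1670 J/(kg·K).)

m ≈ 0.417 kg

|Q_lead| = |Q_oil|:
m·129·(221 − 35.4) = 0.776·1670·(35.4 − 27.7)
23942 m = 9978.6  ⇒  m ≈ 0.4168 kg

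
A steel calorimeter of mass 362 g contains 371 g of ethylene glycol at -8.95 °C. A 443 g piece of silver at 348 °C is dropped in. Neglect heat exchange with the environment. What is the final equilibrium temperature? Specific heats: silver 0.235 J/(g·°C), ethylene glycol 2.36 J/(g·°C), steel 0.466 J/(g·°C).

T_f ≈ 23.4 °C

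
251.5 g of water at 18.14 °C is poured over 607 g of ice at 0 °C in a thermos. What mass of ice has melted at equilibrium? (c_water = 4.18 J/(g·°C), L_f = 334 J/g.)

m_melted ≈ 57.1 g

Cooling the water to 0 °C releases 251.5×4.18×18.14 = 19070 J.
Melting all 607 g of ice would need 607×334 = 202738 J.
That's not enough to melt it all — equilibrium is at 0 °C with ice remaining.
m_melted×334 = 19070  ⇒  m_melted ≈ 57.1 g.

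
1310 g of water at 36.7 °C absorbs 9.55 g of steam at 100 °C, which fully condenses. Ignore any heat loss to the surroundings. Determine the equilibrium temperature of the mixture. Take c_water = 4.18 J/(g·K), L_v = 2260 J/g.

T_f ≈ 41.1 °C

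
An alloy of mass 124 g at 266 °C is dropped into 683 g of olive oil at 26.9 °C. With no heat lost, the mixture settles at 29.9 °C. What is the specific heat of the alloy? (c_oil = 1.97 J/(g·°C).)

c ≈ 0.138 J/(g·°C)

Heat lost by the alloy = heat gained by the oil:
124·c·(266 − 29.9) = 683·1.97·(29.9 − 26.9)
29276 c = 4036.5  ⇒  c ≈ 0.1379 J/(g·°C)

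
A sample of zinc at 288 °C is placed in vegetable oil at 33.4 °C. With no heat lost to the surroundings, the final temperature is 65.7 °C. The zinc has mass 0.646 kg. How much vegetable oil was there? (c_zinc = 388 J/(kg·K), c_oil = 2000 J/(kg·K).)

m ≈ 0.863 kg

Setting the total heat transfer to zero:
0.646×388×(65.7 − 288) + m×2000×(65.7 − 33.4) = 0
64600 m = 55719
m = 55719/64600 ≈ 0.8625 kg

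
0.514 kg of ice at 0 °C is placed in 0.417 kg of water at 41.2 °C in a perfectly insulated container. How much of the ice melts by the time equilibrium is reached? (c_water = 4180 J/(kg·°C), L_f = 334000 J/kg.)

m_melted ≈ 0.215 kg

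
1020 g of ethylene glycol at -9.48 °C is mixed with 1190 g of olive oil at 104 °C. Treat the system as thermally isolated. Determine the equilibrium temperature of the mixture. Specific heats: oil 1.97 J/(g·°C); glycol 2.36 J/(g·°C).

Setting the total heat transfer to zero:
1190·1.97·(T − 104) + 1020·2.36·(T − (-9.48)) = 0
4751.5 T = 220987
T ≈ 46.51 °C

T_f ≈ 46.5 °C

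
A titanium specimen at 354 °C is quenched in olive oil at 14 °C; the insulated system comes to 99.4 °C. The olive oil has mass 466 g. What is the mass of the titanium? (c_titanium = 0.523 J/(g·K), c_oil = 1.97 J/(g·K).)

m ≈ 589 g

Conservation of energy gives ΣQ = 0:
m×0.523×(99.4 − 354) + 466×1.97×(99.4 − 14) = 0
-133.16 m = -78399
m = -78399/-133.16 ≈ 588.8 g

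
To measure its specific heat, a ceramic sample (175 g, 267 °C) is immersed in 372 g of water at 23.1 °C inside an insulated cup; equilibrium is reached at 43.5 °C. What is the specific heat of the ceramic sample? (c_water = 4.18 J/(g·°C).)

c ≈ 0.811 J/(g·°C)

Heat lost by the ceramic sample = heat gained by the water:
175·c·(267 − 43.5) = 372·4.18·(43.5 − 23.1)
39112 c = 31721  ⇒  c ≈ 0.811 J/(g·°C)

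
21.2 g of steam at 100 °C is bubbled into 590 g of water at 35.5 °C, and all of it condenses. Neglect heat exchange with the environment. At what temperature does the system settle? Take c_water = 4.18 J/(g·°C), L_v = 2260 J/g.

Conservation of energy gives ΣQ = 0:
steam→water at 100 °C releases m L_v = 21.2×2260 = 47912
  condensate cools 100→T: 21.2×4.18×(T − 100) = 88.62(T − 100)
  water warms: 590×4.18×(T − 35.5) = 2466.2(T − 35.5)
2554.8 T = 47912 + 8861.6 + 87550 = 144324
T ≈ 56.49 °C, under the boiling point, so the assumption holds.

T_f ≈ 56.5 °C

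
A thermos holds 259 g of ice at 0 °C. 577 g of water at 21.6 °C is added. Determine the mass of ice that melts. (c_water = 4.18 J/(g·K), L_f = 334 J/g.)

Heat available from the water dropping to 0 °C: 577·4.18·21.6 = 52096 J.
To melt every bit of ice: 259·334 = 86506 J.
52096 J < 86506 J, so only part of the ice melts and the system sits at 0 °C.
m_melted·334 = 52096  ⇒  m_melted ≈ 156 g.

m_melted ≈ 156 g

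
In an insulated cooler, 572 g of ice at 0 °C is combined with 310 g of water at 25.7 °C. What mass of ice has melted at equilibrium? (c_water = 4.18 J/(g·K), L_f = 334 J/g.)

Cooling the water to 0 °C releases 310·4.18·25.7 = 33302 J.
To melt every bit of ice: 572·334 = 191048 J.
33302 J < 191048 J, so only part of the ice melts and the system sits at 0 °C.
m_melted·334 = 33302  ⇒  m_melted ≈ 99.71 g.

m_melted ≈ 99.7 g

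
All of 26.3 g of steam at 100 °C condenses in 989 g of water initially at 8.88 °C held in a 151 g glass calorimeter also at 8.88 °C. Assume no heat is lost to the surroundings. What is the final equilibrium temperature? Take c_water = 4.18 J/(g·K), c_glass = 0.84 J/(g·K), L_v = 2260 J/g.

T_f ≈ 24.8 °C

Heat gained plus heat lost sum to zero:
condense steam: −26.3·2260 = −59438
  condensed water 100 °C→T: 109.93(T − 100)
  original water: 4134(T − 8.88)
  glass cup: 151·0.84·(T − 8.88) = 126.84(T − 8.88)
4370.8 T = 59438 + 10993 + 37836 = 108268
T ≈ 24.77 °C — below 100 °C, confirming all the steam condensed.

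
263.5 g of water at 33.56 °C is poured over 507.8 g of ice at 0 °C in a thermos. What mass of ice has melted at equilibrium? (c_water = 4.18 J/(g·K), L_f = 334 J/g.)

m_melted ≈ 111 g

Water can give up m c ΔT = 263.5×4.18×33.56 = 36964 J before reaching 0 °C.
Fully melting the ice requires m_ice L_f = 507.8×334 = 169605 J.
Since 36964 < 169605 J, not all the ice melts; equilibrium is at 0 °C.
Mass melted = 36964/334 ≈ 110.7 g.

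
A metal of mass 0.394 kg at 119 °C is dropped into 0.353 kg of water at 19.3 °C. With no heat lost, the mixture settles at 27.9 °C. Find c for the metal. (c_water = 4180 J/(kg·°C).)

c ≈ 354 J/(kg·°C)

Net heat exchanged in the isolated system is zero:
0.394·c·(27.9 − 119) + 0.353·4180·(27.9 − 19.3) = 0
-35.89 c = -12690
c = -12690/-35.89 ≈ 353.5 J/(kg·°C)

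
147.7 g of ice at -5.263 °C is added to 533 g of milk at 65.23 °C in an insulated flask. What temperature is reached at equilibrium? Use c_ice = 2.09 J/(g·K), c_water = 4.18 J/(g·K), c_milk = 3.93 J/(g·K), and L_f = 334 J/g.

Net heat exchanged in the isolated system is zero:
ice -5.263→0 °C: 147.7×2.09×5.263 = 1624.7
  fusion: m_ice L_f = 147.7×334 = 49332
  warm the meltwater: 617.39 T
  milk: 2094.7(T − 65.23)
2712.1 T = 136637 − 50956 = 85680
T ≈ 31.59 °C (positive, so assuming full melt was valid).

T_f ≈ 31.6 °C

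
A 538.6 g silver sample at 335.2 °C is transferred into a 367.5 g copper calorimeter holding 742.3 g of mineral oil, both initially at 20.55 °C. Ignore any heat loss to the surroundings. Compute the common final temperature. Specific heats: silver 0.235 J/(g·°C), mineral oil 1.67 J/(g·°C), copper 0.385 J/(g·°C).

T_f ≈ 47.0 °C

Heat gained plus heat lost sum to zero:
538.6*0.235*(T − 335.2) + 742.3*1.67*(T − 20.55) + 367.5*0.385*(T − 20.55) = 0
1507.7 T = 70809
T = 70809 / 1507.7 = 47 °C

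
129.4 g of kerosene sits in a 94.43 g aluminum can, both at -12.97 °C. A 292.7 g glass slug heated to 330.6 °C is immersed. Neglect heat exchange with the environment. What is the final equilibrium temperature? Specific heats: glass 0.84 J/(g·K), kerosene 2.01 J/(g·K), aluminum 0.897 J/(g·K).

Taking heat into each body as positive, Σ m c ΔT = 0:
292.7×0.84×(T − 330.6) + 129.4×2.01×(T − (-12.97)) + 94.43×0.897×(T − (-12.97)) = 0
(245.87 + 260.09 + 84.7) T = 245.87×330.6 + 260.09×(-12.97) + 84.7×(-12.97)
T = 76812 / 590.67 = 130 °C

T_f ≈ 130.0 °C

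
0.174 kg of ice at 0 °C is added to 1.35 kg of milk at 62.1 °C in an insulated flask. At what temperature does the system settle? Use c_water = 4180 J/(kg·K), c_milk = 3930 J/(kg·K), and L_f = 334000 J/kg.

T_f ≈ 45.0 °C

Conservation of energy gives ΣQ = 0:
fusion: m_ice L_f = 0.174·334000 = 58116; warm the meltwater: 727.32 T; milk: 5305.5(T − 62.1)
6032.8 T = 329472 − 58116 = 271356
T ≈ 44.98 °C — above 0 °C, consistent with complete melting.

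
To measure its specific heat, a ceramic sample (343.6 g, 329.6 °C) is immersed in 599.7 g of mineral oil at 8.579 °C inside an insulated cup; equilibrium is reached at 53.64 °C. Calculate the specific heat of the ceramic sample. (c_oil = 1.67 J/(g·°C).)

Conservation of energy gives ΣQ = 0:
343.6×c×(53.64 − 329.6) + 599.7×1.67×(53.64 − 8.579) = 0
-94820 c = -45129
c = -45129/-94820 ≈ 0.4759 J/(g·°C)

c ≈ 0.476 J/(g·°C)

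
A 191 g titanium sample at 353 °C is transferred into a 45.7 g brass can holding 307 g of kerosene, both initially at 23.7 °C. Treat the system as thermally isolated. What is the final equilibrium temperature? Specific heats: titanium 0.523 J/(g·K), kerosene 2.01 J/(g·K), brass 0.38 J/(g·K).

T_f ≈ 68.5 °C

Net heat exchanged in the isolated system is zero:
191·0.523·(T − 353) + 307·2.01·(T − 23.7) + 45.7·0.38·(T − 23.7) = 0
734.33 T = 50298
T ≈ 68.50 °C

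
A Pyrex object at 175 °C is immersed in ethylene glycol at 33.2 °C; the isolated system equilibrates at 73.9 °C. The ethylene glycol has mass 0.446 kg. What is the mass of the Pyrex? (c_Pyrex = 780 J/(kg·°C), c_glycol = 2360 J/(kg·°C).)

m ≈ 0.543 kg

|Q_Pyrex| = |Q_glycol|:
m×780×(175 − 73.9) = 0.446×2360×(73.9 − 33.2)
78858 m = 42839  ⇒  m ≈ 0.5432 kg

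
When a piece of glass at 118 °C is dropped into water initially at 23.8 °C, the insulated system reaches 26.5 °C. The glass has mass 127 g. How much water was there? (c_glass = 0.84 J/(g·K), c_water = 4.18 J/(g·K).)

|Q_glass| = |Q_water|:
127·0.84·(118 − 26.5) = m·4.18·(26.5 − 23.8)
11.29 m = 9761.2  ⇒  m ≈ 864.9 g

m ≈ 865 g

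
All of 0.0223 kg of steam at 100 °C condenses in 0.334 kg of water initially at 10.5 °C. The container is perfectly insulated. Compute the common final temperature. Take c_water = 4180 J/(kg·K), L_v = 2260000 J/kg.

Let T be the final temperature. ΣQ_i = 0:
latent heat released on condensation: 0.0223×2260000 = 50398
  condensate cools 100→T: 0.0223×4180×(T − 100) = 93.21(T − 100)
  water warms: 0.334×4180×(T − 10.5) = 1396.1(T − 10.5)
1489.3 T = 50398 + 9321.4 + 14659 = 74379
T ≈ 49.94 °C (< 100 °C, so full condensation is consistent).

T_f ≈ 49.9 °C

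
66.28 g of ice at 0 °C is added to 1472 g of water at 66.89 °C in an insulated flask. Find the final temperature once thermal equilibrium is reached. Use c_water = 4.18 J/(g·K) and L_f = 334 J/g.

T_f ≈ 60.6 °C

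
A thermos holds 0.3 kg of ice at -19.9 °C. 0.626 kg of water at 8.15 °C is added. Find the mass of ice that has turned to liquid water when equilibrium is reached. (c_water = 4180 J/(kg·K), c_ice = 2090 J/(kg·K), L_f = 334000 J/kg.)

m_melted ≈ 0.0265 kg

Water can give up m c ΔT = 0.626×4180×8.15 = 21326 J before reaching 0 °C.
Of that, 0.3×2090×19.9 = 12477 J goes to bring the ice to 0 °C, leaving 8848.6 J.
Fully melting the ice requires m_ice L_f = 0.3×334000 = 100200 J.
Since 8848.6 < 100200 J, not all the ice melts; equilibrium is at 0 °C.
m_melted×334000 = 8848.6  ⇒  m_melted ≈ 0.02649 kg.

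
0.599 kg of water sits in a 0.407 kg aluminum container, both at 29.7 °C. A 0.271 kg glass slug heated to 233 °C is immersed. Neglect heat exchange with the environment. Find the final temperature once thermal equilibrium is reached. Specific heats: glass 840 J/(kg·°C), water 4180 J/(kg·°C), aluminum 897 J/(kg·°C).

T_f ≈ 44.6 °C

Conservation of energy gives ΣQ = 0:
0.271*840*(T − 233) + 0.599*4180*(T − 29.7) + 0.407*897*(T − 29.7) = 0
(227.64 + 2503.8 + 365.08) T = 227.64*233 + 2503.8*29.7 + 365.08*29.7
T = 138246 / 3096.5 = 44.6 °C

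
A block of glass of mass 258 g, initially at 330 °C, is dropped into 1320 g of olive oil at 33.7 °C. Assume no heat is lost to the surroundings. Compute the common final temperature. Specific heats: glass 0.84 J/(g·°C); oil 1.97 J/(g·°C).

Net heat exchanged in the isolated system is zero:
258×0.84×(T − 330) + 1320×1.97×(T − 33.7) = 0
216.72(T − 330) + 2600.4(T − 33.7) = 0
2817.1 T = 159151
T = 159151 / 2817.1 = 56.5 °C

T_f ≈ 56.5 °C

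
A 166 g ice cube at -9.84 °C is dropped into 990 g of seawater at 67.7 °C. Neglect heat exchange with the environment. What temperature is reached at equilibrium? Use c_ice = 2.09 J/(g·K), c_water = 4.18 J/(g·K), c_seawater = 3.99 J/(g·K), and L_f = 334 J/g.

T_f ≈ 44.9 °C

Heat gained plus heat lost sum to zero:
warm ice to 0 °C: 166·2.09·(0 − (-9.84)) = 3413.9; fusion: m_ice L_f = 166·334 = 55444; warm the meltwater: 693.88 T; seawater: 3950.1(T − 67.7)
4644 T = 267422 − 58858 = 208564
T ≈ 44.91 °C — above 0 °C, consistent with complete melting.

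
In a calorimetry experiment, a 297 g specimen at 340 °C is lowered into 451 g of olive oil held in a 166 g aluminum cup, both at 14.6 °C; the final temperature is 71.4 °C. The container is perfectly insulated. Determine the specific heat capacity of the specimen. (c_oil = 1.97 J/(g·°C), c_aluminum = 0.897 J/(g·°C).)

c ≈ 0.739 J/(g·°C)

Heat gained plus heat lost sum to zero:
297·c·(71.4 − 340) + 451·1.97·(71.4 − 14.6) + 166·0.897·(71.4 − 14.6) = 0
-79774 c = -58923
c = -58923/-79774 ≈ 0.7386 J/(g·°C)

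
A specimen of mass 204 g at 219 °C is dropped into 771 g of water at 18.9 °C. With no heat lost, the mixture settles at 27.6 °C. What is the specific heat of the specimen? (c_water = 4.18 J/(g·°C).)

m_s c (T_s − T_f) = m_water c_water (T_f − T_0):
204·c·(219 − 27.6) = 771·4.18·(27.6 − 18.9)
39046 c = 28038  ⇒  c ≈ 0.7181 J/(g·°C)

c ≈ 0.718 J/(g·°C)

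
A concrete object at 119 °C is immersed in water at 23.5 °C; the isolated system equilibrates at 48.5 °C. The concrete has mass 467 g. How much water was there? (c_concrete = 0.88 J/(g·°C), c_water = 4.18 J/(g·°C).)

m ≈ 277 g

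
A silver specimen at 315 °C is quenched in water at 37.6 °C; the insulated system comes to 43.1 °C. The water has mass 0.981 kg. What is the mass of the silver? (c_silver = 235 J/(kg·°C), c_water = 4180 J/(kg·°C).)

m ≈ 0.353 kg

|Q_silver| = |Q_water|:
m·235·(315 − 43.1) = 0.981·4180·(43.1 − 37.6)
63896 m = 22553  ⇒  m ≈ 0.353 kg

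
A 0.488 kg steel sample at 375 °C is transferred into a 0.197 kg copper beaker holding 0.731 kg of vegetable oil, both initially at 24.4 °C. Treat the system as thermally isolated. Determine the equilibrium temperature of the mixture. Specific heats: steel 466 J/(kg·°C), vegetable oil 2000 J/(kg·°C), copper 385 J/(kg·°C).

Conservation of energy gives ΣQ = 0:
0.488*466*(T − 375) + 0.731*2000*(T − 24.4) + 0.197*385*(T − 24.4) = 0
(227.41 + 1462 + 75.84) T = 227.41*375 + 1462*24.4 + 75.84*24.4
T = 122801 / 1765.3 = 69.6 °C

T_f ≈ 69.6 °C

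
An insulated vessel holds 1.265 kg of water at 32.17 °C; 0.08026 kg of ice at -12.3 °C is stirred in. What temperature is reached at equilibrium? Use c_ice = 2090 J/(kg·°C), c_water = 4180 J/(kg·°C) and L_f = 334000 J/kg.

Energy conservation, ΣQ = 0:
ice -12.3→0 °C: 0.08026×2090×12.3 = 2063.2
  fusion: m_ice L_f = 0.08026×334000 = 26807
  warm the meltwater: 335.49 T
  water: 5287.7(T − 32.17)
5623.2 T = 170105 − 28870 = 141235
T ≈ 25.12 °C. Since T > 0 °C, the all-ice-melts assumption holds.

T_f ≈ 25.1 °C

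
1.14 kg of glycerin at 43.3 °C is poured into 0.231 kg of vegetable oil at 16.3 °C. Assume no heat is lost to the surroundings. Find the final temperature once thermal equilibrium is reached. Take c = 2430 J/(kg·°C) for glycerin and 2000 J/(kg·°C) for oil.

T_f ≈ 39.4 °C

Heat gained plus heat lost sum to zero:
1.14·2430·(T − 43.3) + 0.231·2000·(T − 16.3) = 0
2770.2(T − 43.3) + 462(T − 16.3) = 0
3232.2 T = 127480
T = 127480/3232.2 ≈ 39.44 °C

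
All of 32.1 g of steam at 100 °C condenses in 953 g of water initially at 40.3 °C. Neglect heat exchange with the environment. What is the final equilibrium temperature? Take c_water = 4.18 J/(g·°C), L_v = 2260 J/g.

Sum of m c ΔT and latent-heat terms is zero:
steam→water at 100 °C releases m L_v = 32.1·2260 = 72546; condensed water 100 °C→T: 134.18(T − 100); water warms: 953·4.18·(T − 40.3) = 3983.5(T − 40.3)
4117.7 T = 72546 + 13418 + 160537 = 246500
T ≈ 59.86 °C — below 100 °C, confirming all the steam condensed.

T_f ≈ 59.9 °C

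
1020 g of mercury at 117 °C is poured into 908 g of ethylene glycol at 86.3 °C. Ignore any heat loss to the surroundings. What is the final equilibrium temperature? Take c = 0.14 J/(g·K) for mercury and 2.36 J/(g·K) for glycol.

T_f ≈ 88.2 °C

|Q_mercury| = |Q_glycol|:
1020*0.14*(117 − T) = 908*2.36*(T − 86.3)
142.8(117 − T) = 2142.9(T − 86.3)
2285.7 T = 201638  ⇒  T ≈ 88.22 °C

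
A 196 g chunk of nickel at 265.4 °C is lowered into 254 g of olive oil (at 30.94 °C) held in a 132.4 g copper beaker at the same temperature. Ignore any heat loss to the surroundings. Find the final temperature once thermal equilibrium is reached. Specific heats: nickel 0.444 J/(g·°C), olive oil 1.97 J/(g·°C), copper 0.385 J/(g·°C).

T_f ≈ 62.9 °C

T_f = Σ m_i c_i T_i / Σ m_i c_i:
T_f = (87.02·265.4 + 500.38·30.94 + 50.97·30.94) / (87.02 + 500.38 + 50.97)
    = 40155 / 638.38 ≈ 62.90 °C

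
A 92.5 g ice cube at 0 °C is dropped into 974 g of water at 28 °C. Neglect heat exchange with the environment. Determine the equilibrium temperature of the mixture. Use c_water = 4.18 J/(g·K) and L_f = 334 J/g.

T_f ≈ 18.6 °C

Conservation of energy gives ΣQ = 0:
latent heat to melt: 92.5·334 = 30895
  warm the meltwater: 386.65 T
  water: 4071.3(T − 28)
4458 T = 113997 − 30895 = 83102
T ≈ 18.64 °C (positive, so assuming full melt was valid).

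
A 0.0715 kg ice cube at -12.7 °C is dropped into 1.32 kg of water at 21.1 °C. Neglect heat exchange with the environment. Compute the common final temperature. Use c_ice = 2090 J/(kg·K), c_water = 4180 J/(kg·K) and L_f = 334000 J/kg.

Taking heat into each body as positive, Σ m c ΔT = 0:
ice -12.7→0 °C: 0.0715×2090×12.7 = 1897.8; melt ice: 0.0715×334000 = 23881; meltwater 0→T: 0.0715×4180×T = 298.87 T; water: 5517.6(T − 21.1)
5816.5 T = 116421 − 25779 = 90643
T ≈ 15.58 °C (positive, so assuming full melt was valid).

T_f ≈ 15.6 °C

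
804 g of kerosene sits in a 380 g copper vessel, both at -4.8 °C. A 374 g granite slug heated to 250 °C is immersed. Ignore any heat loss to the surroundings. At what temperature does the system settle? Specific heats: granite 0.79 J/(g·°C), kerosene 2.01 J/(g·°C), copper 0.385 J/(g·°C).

Heat gained plus heat lost sum to zero:
374×0.79×(T − 250) + 804×2.01×(T − (-4.8)) + 380×0.385×(T − (-4.8)) = 0
295.46(T − 250) + 1616(T − (-4.8)) + 146.3(T − (-4.8)) = 0
2057.8 T = 65406
T ≈ 31.78 °C

T_f ≈ 31.8 °C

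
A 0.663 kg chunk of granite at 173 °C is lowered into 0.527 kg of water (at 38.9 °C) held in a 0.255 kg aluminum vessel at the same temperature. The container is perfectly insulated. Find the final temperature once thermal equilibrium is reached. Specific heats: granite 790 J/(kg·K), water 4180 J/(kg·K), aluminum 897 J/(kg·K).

T_f ≈ 62.7 °C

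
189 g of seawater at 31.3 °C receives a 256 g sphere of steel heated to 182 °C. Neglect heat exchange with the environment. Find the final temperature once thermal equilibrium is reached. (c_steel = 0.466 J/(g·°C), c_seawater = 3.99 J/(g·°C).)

Energy conservation, ΣQ = 0:
256*0.466*(T − 182) + 189*3.99*(T − 31.3) = 0
119.3(T − 182) + 754.11(T − 31.3) = 0
873.41 T = 45316
T = 45316/873.41 ≈ 51.88 °C

T_f ≈ 51.9 °C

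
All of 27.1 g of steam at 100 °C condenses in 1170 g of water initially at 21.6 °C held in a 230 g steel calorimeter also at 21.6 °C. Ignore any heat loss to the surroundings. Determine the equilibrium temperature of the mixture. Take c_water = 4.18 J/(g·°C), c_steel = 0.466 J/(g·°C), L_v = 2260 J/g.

Energy conservation, ΣQ = 0:
latent heat released on condensation: 27.1·2260 = 61246; condensate cools 100→T: 27.1·4.18·(T − 100) = 113.28(T − 100); original water: 4890.6(T − 21.6); cup: 107.18(T − 21.6)
5111.1 T = 61246 + 11328 + 107952 = 180526
T ≈ 35.32 °C, under the boiling point, so the assumption holds.

T_f ≈ 35.3 °C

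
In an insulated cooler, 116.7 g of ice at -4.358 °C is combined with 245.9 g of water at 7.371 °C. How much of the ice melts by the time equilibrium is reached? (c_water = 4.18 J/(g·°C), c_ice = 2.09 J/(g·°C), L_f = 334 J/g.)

Water can give up m c ΔT = 245.9·4.18·7.371 = 7576.4 J before reaching 0 °C.
Of that, 116.7·2.09·4.358 = 1062.9 J goes to bring the ice to 0 °C, leaving 6513.4 J.
To melt every bit of ice: 116.7·334 = 38978 J.
Since 6513.4 < 38978 J, not all the ice melts; equilibrium is at 0 °C.
m_melt = 6513.4 / L_f = 19.5 g.

m_melted ≈ 19.5 g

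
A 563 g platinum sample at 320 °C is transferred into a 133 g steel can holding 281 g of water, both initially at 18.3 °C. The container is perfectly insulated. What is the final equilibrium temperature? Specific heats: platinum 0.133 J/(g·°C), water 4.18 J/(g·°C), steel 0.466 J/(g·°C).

Let T be the final temperature. ΣQ_i = 0:
563*0.133*(T − 320) + 281*4.18*(T − 18.3) + 133*0.466*(T − 18.3) = 0
(74.88 + 1174.6 + 61.98) T = 74.88*320 + 1174.6*18.3 + 61.98*18.3
T = 46590/1311.4 ≈ 35.53 °C

T_f ≈ 35.5 °C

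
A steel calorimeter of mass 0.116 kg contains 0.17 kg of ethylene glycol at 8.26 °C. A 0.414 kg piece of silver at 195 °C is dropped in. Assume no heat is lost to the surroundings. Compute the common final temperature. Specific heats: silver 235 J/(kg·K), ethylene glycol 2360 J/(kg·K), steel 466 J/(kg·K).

T_f ≈ 41.1 °C

Energy conservation, ΣQ = 0:
0.414×235×(T − 195) + 0.17×2360×(T − 8.26) + 0.116×466×(T − 8.26) = 0
552.55 T = 22732
T = 22732 / 552.55 = 41.1 °C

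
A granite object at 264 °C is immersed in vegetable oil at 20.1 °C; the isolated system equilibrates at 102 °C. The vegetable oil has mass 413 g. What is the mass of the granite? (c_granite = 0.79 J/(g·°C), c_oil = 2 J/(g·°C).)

m ≈ 529 g

Heat gained plus heat lost sum to zero:
m·0.79·(102 − 264) + 413·2·(102 − 20.1) = 0
-127.98 m = -67649
m = -67649/-127.98 ≈ 528.6 g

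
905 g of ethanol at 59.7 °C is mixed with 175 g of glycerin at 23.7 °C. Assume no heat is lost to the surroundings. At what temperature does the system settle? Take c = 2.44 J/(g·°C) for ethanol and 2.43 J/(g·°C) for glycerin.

T_f is the heat-capacity-weighted average of the initial temperatures:
T_f = (2208.2*59.7 + 425.25*23.7) / (2208.2 + 425.25)
    = 141908 / 2633.4 ≈ 53.89 °C

T_f ≈ 53.9 °C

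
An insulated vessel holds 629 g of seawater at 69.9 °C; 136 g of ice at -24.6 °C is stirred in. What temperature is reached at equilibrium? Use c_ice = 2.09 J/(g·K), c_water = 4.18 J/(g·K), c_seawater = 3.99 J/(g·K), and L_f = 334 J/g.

T_f ≈ 40.0 °C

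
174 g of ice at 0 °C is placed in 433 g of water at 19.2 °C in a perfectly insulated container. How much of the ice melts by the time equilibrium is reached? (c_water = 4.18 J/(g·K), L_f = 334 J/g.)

m_melted ≈ 104 g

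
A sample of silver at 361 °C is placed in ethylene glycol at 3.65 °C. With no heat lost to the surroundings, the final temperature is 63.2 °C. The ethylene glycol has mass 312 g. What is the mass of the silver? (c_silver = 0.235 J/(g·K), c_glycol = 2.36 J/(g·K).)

Setting the total heat transfer to zero:
m·0.235·(63.2 − 361) + 312·2.36·(63.2 − 3.65) = 0
-69.98 m = -43848
m = -43848/-69.98 ≈ 626.6 g

m ≈ 627 g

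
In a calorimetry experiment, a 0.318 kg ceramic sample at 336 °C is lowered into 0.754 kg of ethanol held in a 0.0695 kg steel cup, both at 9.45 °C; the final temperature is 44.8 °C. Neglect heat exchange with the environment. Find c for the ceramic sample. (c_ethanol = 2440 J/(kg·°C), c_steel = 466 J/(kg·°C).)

c ≈ 715 J/(kg·°C)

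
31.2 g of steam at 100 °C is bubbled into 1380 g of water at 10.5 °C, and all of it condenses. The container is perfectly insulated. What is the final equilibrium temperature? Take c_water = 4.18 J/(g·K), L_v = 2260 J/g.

T_f ≈ 24.4 °C

Setting the total heat transfer to zero:
latent heat released on condensation: 31.2×2260 = 70512
  condensate cools 100→T: 31.2×4.18×(T − 100) = 130.42(T − 100)
  water warms: 1380×4.18×(T − 10.5) = 5768.4(T − 10.5)
5898.8 T = 70512 + 13042 + 60568 = 144122
T ≈ 24.43 °C — below 100 °C, confirming all the steam condensed.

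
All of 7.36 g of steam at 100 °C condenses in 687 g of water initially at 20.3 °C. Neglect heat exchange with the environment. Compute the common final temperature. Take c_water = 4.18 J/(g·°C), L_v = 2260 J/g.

Let T be the final temperature. ΣQ_i = 0:
condense steam: −7.36·2260 = −16634; condensed water 100 °C→T: 30.76(T − 100); water warms: 687·4.18·(T − 20.3) = 2871.7(T − 20.3)
2902.4 T = 16634 + 3076.5 + 58295 = 78005
T ≈ 26.88 °C (< 100 °C, so full condensation is consistent).

T_f ≈ 26.9 °C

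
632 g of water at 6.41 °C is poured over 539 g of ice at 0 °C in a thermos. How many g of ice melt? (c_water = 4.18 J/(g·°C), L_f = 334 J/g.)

Water can give up m c ΔT = 632×4.18×6.41 = 16934 J before reaching 0 °C.
Melting all 539 g of ice would need 539×334 = 180026 J.
16934 J < 180026 J, so only part of the ice melts and the system sits at 0 °C.
Mass melted = 16934/334 ≈ 50.7 g.

m_melted ≈ 50.7 g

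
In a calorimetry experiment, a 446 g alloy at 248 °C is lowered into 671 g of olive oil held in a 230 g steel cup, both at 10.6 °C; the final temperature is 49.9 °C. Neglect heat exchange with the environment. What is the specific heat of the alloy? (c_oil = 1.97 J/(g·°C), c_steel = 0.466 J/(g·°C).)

Net heat exchanged in the isolated system is zero:
446·c·(49.9 − 248) + 671·1.97·(49.9 − 10.6) + 230·0.466·(49.9 − 10.6) = 0
-88353 c = -56162
c = -56162/-88353 ≈ 0.6357 J/(g·°C)

c ≈ 0.636 J/(g·°C)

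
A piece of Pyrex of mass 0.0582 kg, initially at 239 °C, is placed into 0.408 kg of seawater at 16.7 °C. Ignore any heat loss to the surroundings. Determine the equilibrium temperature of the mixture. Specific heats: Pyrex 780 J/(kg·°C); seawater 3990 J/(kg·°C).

T_f ≈ 22.7 °C

T_f is the heat-capacity-weighted average of the initial temperatures:
T_f = (45.4·239 + 1627.9·16.7) / (45.4 + 1627.9)
    = 38036 / 1673.3 ≈ 22.73 °C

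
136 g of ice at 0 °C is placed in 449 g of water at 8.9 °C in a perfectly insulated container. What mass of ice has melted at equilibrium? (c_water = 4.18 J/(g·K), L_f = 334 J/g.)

m_melted ≈ 50 g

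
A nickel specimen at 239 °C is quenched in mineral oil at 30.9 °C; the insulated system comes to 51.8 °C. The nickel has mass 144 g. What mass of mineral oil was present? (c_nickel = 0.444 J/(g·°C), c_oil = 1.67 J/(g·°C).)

m ≈ 343 g

Heat lost by the nickel = heat gained by the oil:
144×0.444×(239 − 51.8) = m×1.67×(51.8 − 30.9)
34.9 m = 11969  ⇒  m ≈ 342.9 g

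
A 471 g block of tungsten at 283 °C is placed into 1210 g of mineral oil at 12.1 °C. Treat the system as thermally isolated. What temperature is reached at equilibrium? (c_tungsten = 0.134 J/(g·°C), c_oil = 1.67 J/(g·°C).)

T_f = Σ m_i c_i T_i / Σ m_i c_i:
T_f = (63.11·283 + 2020.7·12.1) / (63.11 + 2020.7)
    = 42312 / 2083.8 ≈ 20.30 °C

T_f ≈ 20.3 °C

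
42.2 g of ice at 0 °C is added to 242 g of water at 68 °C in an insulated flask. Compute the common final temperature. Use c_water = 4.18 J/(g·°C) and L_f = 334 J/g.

T_f ≈ 46.0 °C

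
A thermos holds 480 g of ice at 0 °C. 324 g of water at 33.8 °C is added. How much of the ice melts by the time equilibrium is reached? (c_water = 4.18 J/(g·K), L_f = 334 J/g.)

m_melted ≈ 137 g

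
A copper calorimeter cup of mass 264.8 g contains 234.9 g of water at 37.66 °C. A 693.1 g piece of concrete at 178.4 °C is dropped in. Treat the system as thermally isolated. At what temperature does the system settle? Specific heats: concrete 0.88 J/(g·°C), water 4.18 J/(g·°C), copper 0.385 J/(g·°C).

T_f ≈ 88.3 °C

Energy conservation, ΣQ = 0:
693.1*0.88*(T − 178.4) + 234.9*4.18*(T − 37.66) + 264.8*0.385*(T − 37.66) = 0
609.93(T − 178.4) + 981.88(T − 37.66) + 101.95(T − 37.66) = 0
1693.8 T = 149628
T = 149628 / 1693.8 = 88.3 °C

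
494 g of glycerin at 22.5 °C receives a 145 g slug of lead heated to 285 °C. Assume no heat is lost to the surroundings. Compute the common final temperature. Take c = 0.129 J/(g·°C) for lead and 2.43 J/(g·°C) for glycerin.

T_f = Σ m_i c_i T_i / Σ m_i c_i:
T_f = (18.71*285 + 1200.4*22.5) / (18.71 + 1200.4)
    = 32340 / 1219.1 ≈ 26.53 °C

T_f ≈ 26.5 °C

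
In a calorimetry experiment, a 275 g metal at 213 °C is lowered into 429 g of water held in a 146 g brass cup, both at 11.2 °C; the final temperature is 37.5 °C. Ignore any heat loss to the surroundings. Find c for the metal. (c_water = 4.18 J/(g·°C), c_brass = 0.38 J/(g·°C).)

Energy conservation, ΣQ = 0:
275·c·(37.5 − 213) + 429·4.18·(37.5 − 11.2) + 146·0.38·(37.5 − 11.2) = 0
-48262 c = -48621
c = -48621/-48262 ≈ 1.007 J/(g·°C)

c ≈ 1.01 J/(g·°C)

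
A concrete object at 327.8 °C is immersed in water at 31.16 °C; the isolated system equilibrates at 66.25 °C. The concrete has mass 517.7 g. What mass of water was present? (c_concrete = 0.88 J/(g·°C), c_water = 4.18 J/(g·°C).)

m ≈ 812 g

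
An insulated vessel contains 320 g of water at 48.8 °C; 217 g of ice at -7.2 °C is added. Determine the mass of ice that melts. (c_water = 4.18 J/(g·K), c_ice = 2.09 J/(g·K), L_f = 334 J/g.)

Water can give up m c ΔT = 320·4.18·48.8 = 65275 J before reaching 0 °C.
Warming the ice to 0 °C takes 217·2.09·7.2 = 3265.4 J, leaving 62009 J for melting.
To melt every bit of ice: 217·334 = 72478 J.
62009 J < 72478 J, so only part of the ice melts and the system sits at 0 °C.
m_melted·334 = 62009  ⇒  m_melted ≈ 185.7 g.

m_melted ≈ 186 g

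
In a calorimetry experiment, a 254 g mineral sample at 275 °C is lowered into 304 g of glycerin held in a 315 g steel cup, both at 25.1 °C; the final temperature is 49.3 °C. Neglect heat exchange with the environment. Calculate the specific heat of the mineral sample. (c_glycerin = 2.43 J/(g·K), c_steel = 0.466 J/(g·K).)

c ≈ 0.374 J/(g·K)

Heat gained plus heat lost sum to zero:
254×c×(49.3 − 275) + 304×2.43×(49.3 − 25.1) + 315×0.466×(49.3 − 25.1) = 0
-57328 c = -21429
c = -21429/-57328 ≈ 0.3738 J/(g·K)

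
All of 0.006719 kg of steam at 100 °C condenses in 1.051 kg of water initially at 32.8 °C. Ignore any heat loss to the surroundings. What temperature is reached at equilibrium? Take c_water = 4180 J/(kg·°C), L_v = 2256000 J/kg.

T_f ≈ 36.7 °C

Taking heat into each body as positive, Σ m c ΔT = 0:
latent heat released on condensation: 0.006719·2256000 = 15158
  condensed water 100 °C→T: 28.09(T − 100)
  original water: 4393.2(T − 32.8)
4421.3 T = 15158 + 2808.5 + 144096 = 162063
T ≈ 36.66 °C (< 100 °C, so full condensation is consistent).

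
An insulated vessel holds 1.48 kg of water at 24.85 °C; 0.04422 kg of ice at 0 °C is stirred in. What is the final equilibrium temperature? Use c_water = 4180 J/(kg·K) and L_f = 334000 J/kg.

Setting the total heat transfer to zero:
latent heat to melt: 0.04422×334000 = 14769; warm the meltwater: 184.84 T; water cools: 1.48×4180×(T − 24.85) = 6186.4(T − 24.85)
6371.2 T = 153732 − 14769 = 138963
T ≈ 21.81 °C — above 0 °C, consistent with complete melting.

T_f ≈ 21.8 °C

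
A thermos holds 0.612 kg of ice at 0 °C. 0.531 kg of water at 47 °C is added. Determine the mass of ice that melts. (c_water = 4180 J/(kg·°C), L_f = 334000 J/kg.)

Heat available from the water dropping to 0 °C: 0.531·4180·47 = 104320 J.
Melting all 0.612 kg of ice would need 0.612·334000 = 204408 J.
104320 J < 204408 J, so only part of the ice melts and the system sits at 0 °C.
m_melt = 104320 / L_f = 0.3123 kg.

m_melted ≈ 0.312 kg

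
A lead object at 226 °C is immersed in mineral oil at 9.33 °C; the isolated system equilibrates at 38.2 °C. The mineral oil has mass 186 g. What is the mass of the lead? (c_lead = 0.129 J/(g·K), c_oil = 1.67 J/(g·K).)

Taking heat into each body as positive, Σ m c ΔT = 0:
m·0.129·(38.2 − 226) + 186·1.67·(38.2 − 9.33) = 0
-24.23 m = -8967.6
m = -8967.6/-24.23 ≈ 370.2 g

m ≈ 370 g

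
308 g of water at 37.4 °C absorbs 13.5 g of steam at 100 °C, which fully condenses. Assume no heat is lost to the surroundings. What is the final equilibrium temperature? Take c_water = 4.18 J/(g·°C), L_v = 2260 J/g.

T_f ≈ 62.7 °C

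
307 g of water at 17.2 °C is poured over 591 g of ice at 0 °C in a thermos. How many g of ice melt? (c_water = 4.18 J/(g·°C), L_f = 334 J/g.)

Water can give up m c ΔT = 307·4.18·17.2 = 22072 J before reaching 0 °C.
Fully melting the ice requires m_ice L_f = 591·334 = 197394 J.
22072 J < 197394 J, so only part of the ice melts and the system sits at 0 °C.
Mass melted = 22072/334 ≈ 66.08 g.

m_melted ≈ 66.1 g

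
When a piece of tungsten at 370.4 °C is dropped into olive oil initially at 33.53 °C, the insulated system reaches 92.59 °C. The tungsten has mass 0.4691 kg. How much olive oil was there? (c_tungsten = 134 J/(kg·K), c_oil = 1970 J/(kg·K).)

m ≈ 0.15 kg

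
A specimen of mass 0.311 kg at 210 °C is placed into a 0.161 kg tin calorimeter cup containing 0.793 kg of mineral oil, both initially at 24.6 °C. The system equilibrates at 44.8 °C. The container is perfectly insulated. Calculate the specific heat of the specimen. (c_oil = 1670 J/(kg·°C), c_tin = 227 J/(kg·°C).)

Net heat exchanged in the isolated system is zero:
0.311×c×(44.8 − 210) + 0.793×1670×(44.8 − 24.6) + 0.161×227×(44.8 − 24.6) = 0
-51.38 c = -27489
c = -27489/-51.38 ≈ 535 J/(kg·°C)

c ≈ 535 J/(kg·°C)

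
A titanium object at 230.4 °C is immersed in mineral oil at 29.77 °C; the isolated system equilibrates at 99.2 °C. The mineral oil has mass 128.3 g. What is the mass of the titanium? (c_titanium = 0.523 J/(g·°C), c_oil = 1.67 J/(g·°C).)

|Q_titanium| = |Q_oil|:
m·0.523·(230.4 − 99.2) = 128.3·1.67·(99.2 − 29.77)
68.62 m = 14876  ⇒  m ≈ 216.8 g

m ≈ 217 g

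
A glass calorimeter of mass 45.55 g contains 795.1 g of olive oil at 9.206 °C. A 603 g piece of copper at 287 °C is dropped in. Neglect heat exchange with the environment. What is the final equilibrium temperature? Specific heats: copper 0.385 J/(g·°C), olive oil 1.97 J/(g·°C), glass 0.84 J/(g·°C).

Taking heat into each body as positive, Σ m c ΔT = 0:
603×0.385×(T − 287) + 795.1×1.97×(T − 9.206) + 45.55×0.84×(T − 9.206) = 0
1836.8 T = 81401
T ≈ 44.32 °C

T_f ≈ 44.3 °C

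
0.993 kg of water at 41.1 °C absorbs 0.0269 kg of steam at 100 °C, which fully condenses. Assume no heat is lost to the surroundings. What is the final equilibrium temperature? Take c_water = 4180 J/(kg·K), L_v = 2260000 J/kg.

T_f ≈ 56.9 °C

Heat gained plus heat lost sum to zero:
steam→water at 100 °C releases m L_v = 0.0269×2260000 = 60794
  condensed water 100 °C→T: 112.44(T − 100)
  water warms: 0.993×4180×(T − 41.1) = 4150.7(T − 41.1)
4263.2 T = 60794 + 11244 + 170595 = 242634
T ≈ 56.91 °C, under the boiling point, so the assumption holds.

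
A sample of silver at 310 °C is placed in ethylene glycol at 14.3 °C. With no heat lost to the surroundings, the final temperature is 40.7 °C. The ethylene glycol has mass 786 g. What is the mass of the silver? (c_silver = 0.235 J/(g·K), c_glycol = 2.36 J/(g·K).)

m ≈ 774 g

|Q_silver| = |Q_glycol|:
m·0.235·(310 − 40.7) = 786·2.36·(40.7 − 14.3)
63.29 m = 48971  ⇒  m ≈ 773.8 g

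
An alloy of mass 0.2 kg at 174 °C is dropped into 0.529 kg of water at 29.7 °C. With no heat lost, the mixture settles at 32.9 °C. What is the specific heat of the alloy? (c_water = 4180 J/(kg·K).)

Energy conservation, ΣQ = 0:
0.2×c×(32.9 − 174) + 0.529×4180×(32.9 − 29.7) = 0
-28.22 c = -7075.9
c = -7075.9/-28.22 ≈ 250.7 J/(kg·K)

c ≈ 251 J/(kg·K)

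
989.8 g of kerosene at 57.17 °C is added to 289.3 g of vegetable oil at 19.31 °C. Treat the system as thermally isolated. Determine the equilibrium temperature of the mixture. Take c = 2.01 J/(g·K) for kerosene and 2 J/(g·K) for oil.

T_f ≈ 48.6 °C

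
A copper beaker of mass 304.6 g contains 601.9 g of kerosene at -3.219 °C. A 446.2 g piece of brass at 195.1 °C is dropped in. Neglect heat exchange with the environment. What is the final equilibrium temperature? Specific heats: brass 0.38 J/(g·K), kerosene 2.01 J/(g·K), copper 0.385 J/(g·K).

T_f ≈ 19.2 °C

Let T be the final temperature. ΣQ_i = 0:
446.2×0.38×(T − 195.1) + 601.9×2.01×(T − (-3.219)) + 304.6×0.385×(T − (-3.219)) = 0
169.56(T − 195.1) + 1209.8(T − (-3.219)) + 117.27(T − (-3.219)) = 0
1496.6 T = 28808
T ≈ 19.25 °C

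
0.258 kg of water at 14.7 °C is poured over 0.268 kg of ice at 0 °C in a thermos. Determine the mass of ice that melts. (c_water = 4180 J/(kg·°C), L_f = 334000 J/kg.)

m_melted ≈ 0.0475 kg

Water can give up m c ΔT = 0.258×4180×14.7 = 15853 J before reaching 0 °C.
To melt every bit of ice: 0.268×334000 = 89512 J.
Since 15853 < 89512 J, not all the ice melts; equilibrium is at 0 °C.
m_melt = 15853 / L_f = 0.04746 kg.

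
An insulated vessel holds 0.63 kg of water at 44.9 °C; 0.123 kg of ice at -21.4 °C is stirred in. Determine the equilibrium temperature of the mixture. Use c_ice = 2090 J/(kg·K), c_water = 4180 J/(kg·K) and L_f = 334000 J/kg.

Heat gained plus heat lost sum to zero:
ice -21.4→0 °C: 0.123·2090·21.4 = 5501.3; latent heat to melt: 0.123·334000 = 41082; meltwater 0→T: 0.123·4180·T = 514.14 T; water cools: 0.63·4180·(T − 44.9) = 2633.4(T − 44.9)
3147.5 T = 118240 − 46583 = 71656
T ≈ 22.77 °C (positive, so assuming full melt was valid).

T_f ≈ 22.8 °C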